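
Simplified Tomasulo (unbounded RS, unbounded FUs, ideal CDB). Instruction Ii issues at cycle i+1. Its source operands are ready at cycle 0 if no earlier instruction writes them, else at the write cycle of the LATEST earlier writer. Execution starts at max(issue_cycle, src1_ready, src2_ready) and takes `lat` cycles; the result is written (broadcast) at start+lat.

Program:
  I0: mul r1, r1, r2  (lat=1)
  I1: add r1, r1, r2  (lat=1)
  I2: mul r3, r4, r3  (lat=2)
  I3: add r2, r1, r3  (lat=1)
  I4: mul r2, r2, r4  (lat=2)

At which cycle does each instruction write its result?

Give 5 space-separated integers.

Answer: 2 3 5 6 8

Derivation:
I0 mul r1: issue@1 deps=(None,None) exec_start@1 write@2
I1 add r1: issue@2 deps=(0,None) exec_start@2 write@3
I2 mul r3: issue@3 deps=(None,None) exec_start@3 write@5
I3 add r2: issue@4 deps=(1,2) exec_start@5 write@6
I4 mul r2: issue@5 deps=(3,None) exec_start@6 write@8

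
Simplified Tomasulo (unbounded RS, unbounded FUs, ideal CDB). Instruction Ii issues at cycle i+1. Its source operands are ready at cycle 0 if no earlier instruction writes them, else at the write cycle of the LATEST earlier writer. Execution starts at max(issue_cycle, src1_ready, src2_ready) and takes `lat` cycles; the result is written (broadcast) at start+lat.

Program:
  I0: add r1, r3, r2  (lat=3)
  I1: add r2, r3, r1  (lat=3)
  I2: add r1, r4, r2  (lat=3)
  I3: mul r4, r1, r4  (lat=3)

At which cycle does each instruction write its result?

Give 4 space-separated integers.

Answer: 4 7 10 13

Derivation:
I0 add r1: issue@1 deps=(None,None) exec_start@1 write@4
I1 add r2: issue@2 deps=(None,0) exec_start@4 write@7
I2 add r1: issue@3 deps=(None,1) exec_start@7 write@10
I3 mul r4: issue@4 deps=(2,None) exec_start@10 write@13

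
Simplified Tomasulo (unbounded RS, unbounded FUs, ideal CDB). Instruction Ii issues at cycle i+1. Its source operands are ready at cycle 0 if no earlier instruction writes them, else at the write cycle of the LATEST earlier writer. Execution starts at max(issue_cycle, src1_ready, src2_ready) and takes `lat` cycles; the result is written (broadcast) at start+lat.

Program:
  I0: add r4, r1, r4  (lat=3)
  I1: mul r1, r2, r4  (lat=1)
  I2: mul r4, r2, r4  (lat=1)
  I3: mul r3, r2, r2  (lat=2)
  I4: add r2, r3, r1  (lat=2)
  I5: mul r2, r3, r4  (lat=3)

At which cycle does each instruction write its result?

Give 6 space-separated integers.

I0 add r4: issue@1 deps=(None,None) exec_start@1 write@4
I1 mul r1: issue@2 deps=(None,0) exec_start@4 write@5
I2 mul r4: issue@3 deps=(None,0) exec_start@4 write@5
I3 mul r3: issue@4 deps=(None,None) exec_start@4 write@6
I4 add r2: issue@5 deps=(3,1) exec_start@6 write@8
I5 mul r2: issue@6 deps=(3,2) exec_start@6 write@9

Answer: 4 5 5 6 8 9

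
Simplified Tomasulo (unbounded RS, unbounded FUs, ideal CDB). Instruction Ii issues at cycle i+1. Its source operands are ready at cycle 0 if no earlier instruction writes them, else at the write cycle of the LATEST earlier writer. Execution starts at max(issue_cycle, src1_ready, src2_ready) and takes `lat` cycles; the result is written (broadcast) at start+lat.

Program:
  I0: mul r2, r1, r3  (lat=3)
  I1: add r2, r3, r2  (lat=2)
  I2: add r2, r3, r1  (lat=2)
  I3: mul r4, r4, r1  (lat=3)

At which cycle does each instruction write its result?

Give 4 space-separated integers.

I0 mul r2: issue@1 deps=(None,None) exec_start@1 write@4
I1 add r2: issue@2 deps=(None,0) exec_start@4 write@6
I2 add r2: issue@3 deps=(None,None) exec_start@3 write@5
I3 mul r4: issue@4 deps=(None,None) exec_start@4 write@7

Answer: 4 6 5 7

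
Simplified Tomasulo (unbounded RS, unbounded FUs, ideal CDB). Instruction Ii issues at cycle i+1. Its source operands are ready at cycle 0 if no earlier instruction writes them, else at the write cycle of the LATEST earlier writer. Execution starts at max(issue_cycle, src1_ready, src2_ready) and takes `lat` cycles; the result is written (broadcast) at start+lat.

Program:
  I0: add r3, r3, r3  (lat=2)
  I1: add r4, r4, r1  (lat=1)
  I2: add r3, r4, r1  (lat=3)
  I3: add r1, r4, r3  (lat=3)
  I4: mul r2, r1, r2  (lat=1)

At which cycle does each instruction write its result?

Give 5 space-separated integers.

I0 add r3: issue@1 deps=(None,None) exec_start@1 write@3
I1 add r4: issue@2 deps=(None,None) exec_start@2 write@3
I2 add r3: issue@3 deps=(1,None) exec_start@3 write@6
I3 add r1: issue@4 deps=(1,2) exec_start@6 write@9
I4 mul r2: issue@5 deps=(3,None) exec_start@9 write@10

Answer: 3 3 6 9 10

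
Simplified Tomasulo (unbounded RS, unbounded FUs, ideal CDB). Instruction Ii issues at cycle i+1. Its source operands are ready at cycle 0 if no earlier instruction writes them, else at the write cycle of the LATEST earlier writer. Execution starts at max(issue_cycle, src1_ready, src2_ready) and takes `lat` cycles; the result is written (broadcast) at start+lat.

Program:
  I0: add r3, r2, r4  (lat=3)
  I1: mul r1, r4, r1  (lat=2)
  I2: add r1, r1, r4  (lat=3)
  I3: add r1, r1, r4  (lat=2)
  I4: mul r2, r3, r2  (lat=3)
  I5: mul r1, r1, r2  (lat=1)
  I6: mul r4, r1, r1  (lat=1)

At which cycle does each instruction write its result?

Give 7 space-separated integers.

I0 add r3: issue@1 deps=(None,None) exec_start@1 write@4
I1 mul r1: issue@2 deps=(None,None) exec_start@2 write@4
I2 add r1: issue@3 deps=(1,None) exec_start@4 write@7
I3 add r1: issue@4 deps=(2,None) exec_start@7 write@9
I4 mul r2: issue@5 deps=(0,None) exec_start@5 write@8
I5 mul r1: issue@6 deps=(3,4) exec_start@9 write@10
I6 mul r4: issue@7 deps=(5,5) exec_start@10 write@11

Answer: 4 4 7 9 8 10 11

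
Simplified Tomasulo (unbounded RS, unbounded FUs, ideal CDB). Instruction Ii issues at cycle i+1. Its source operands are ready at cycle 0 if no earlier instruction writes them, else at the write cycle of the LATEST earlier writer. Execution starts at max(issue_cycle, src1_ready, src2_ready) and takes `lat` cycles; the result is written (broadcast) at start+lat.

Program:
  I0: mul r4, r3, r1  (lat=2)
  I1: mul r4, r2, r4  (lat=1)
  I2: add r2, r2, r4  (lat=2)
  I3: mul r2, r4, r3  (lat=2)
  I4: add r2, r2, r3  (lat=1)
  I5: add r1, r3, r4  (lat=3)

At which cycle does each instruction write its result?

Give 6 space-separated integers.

Answer: 3 4 6 6 7 9

Derivation:
I0 mul r4: issue@1 deps=(None,None) exec_start@1 write@3
I1 mul r4: issue@2 deps=(None,0) exec_start@3 write@4
I2 add r2: issue@3 deps=(None,1) exec_start@4 write@6
I3 mul r2: issue@4 deps=(1,None) exec_start@4 write@6
I4 add r2: issue@5 deps=(3,None) exec_start@6 write@7
I5 add r1: issue@6 deps=(None,1) exec_start@6 write@9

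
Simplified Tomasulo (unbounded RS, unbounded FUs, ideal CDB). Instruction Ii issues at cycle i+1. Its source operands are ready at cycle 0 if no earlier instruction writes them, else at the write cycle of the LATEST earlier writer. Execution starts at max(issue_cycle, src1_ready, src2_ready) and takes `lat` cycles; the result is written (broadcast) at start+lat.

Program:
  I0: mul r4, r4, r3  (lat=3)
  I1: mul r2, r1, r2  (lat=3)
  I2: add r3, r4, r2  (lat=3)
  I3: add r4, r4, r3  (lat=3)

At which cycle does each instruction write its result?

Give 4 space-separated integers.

I0 mul r4: issue@1 deps=(None,None) exec_start@1 write@4
I1 mul r2: issue@2 deps=(None,None) exec_start@2 write@5
I2 add r3: issue@3 deps=(0,1) exec_start@5 write@8
I3 add r4: issue@4 deps=(0,2) exec_start@8 write@11

Answer: 4 5 8 11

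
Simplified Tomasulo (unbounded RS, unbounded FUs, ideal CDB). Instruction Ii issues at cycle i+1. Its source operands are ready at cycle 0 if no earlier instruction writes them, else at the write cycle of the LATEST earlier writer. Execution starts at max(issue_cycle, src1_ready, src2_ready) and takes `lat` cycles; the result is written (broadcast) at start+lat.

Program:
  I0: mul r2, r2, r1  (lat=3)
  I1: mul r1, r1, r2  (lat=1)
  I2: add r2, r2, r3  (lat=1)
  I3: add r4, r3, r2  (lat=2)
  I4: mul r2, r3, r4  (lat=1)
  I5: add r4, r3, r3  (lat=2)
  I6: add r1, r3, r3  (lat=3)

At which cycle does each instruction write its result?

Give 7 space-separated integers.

I0 mul r2: issue@1 deps=(None,None) exec_start@1 write@4
I1 mul r1: issue@2 deps=(None,0) exec_start@4 write@5
I2 add r2: issue@3 deps=(0,None) exec_start@4 write@5
I3 add r4: issue@4 deps=(None,2) exec_start@5 write@7
I4 mul r2: issue@5 deps=(None,3) exec_start@7 write@8
I5 add r4: issue@6 deps=(None,None) exec_start@6 write@8
I6 add r1: issue@7 deps=(None,None) exec_start@7 write@10

Answer: 4 5 5 7 8 8 10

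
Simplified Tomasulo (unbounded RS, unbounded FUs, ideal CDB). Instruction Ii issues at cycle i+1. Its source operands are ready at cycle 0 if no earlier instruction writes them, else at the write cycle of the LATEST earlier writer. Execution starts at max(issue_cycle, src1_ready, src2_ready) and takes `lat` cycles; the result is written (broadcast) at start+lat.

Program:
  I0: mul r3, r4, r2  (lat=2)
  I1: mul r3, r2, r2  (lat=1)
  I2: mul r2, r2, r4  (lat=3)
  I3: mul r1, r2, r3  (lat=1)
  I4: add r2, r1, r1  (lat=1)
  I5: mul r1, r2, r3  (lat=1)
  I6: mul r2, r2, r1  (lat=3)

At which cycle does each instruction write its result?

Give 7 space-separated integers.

I0 mul r3: issue@1 deps=(None,None) exec_start@1 write@3
I1 mul r3: issue@2 deps=(None,None) exec_start@2 write@3
I2 mul r2: issue@3 deps=(None,None) exec_start@3 write@6
I3 mul r1: issue@4 deps=(2,1) exec_start@6 write@7
I4 add r2: issue@5 deps=(3,3) exec_start@7 write@8
I5 mul r1: issue@6 deps=(4,1) exec_start@8 write@9
I6 mul r2: issue@7 deps=(4,5) exec_start@9 write@12

Answer: 3 3 6 7 8 9 12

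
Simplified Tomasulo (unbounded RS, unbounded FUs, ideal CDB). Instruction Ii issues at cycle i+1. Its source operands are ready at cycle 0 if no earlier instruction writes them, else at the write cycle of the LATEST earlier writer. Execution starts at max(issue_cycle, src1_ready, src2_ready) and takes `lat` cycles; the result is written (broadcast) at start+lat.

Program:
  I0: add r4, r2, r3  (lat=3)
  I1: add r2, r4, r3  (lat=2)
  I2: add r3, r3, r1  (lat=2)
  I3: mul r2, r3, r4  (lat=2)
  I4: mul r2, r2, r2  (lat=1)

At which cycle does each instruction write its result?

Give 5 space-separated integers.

Answer: 4 6 5 7 8

Derivation:
I0 add r4: issue@1 deps=(None,None) exec_start@1 write@4
I1 add r2: issue@2 deps=(0,None) exec_start@4 write@6
I2 add r3: issue@3 deps=(None,None) exec_start@3 write@5
I3 mul r2: issue@4 deps=(2,0) exec_start@5 write@7
I4 mul r2: issue@5 deps=(3,3) exec_start@7 write@8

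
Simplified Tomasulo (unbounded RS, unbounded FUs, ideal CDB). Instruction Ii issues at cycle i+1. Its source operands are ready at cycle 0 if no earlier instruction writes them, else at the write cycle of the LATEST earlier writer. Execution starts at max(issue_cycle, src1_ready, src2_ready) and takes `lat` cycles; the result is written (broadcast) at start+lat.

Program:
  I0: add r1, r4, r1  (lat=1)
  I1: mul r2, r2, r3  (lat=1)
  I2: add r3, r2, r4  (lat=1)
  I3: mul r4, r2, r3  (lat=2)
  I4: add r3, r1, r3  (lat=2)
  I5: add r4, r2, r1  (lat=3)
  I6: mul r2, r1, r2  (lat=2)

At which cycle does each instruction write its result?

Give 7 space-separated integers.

I0 add r1: issue@1 deps=(None,None) exec_start@1 write@2
I1 mul r2: issue@2 deps=(None,None) exec_start@2 write@3
I2 add r3: issue@3 deps=(1,None) exec_start@3 write@4
I3 mul r4: issue@4 deps=(1,2) exec_start@4 write@6
I4 add r3: issue@5 deps=(0,2) exec_start@5 write@7
I5 add r4: issue@6 deps=(1,0) exec_start@6 write@9
I6 mul r2: issue@7 deps=(0,1) exec_start@7 write@9

Answer: 2 3 4 6 7 9 9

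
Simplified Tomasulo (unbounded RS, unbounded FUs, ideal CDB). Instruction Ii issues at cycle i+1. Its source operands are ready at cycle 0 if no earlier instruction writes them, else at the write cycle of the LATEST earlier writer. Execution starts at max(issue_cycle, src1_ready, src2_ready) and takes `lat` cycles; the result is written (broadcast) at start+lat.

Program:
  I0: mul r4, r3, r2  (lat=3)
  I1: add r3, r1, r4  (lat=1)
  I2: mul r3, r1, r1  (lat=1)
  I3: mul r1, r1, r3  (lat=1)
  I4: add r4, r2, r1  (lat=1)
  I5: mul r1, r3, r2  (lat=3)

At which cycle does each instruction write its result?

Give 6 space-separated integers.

Answer: 4 5 4 5 6 9

Derivation:
I0 mul r4: issue@1 deps=(None,None) exec_start@1 write@4
I1 add r3: issue@2 deps=(None,0) exec_start@4 write@5
I2 mul r3: issue@3 deps=(None,None) exec_start@3 write@4
I3 mul r1: issue@4 deps=(None,2) exec_start@4 write@5
I4 add r4: issue@5 deps=(None,3) exec_start@5 write@6
I5 mul r1: issue@6 deps=(2,None) exec_start@6 write@9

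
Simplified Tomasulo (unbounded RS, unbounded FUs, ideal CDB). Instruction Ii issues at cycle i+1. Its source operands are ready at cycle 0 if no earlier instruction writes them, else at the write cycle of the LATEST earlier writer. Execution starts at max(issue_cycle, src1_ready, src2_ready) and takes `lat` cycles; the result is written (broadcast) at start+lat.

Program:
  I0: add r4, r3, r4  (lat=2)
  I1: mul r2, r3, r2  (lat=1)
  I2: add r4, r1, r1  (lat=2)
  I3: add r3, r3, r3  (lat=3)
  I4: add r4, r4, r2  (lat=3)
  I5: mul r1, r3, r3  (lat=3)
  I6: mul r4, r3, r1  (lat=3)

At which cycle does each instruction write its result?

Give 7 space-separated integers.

I0 add r4: issue@1 deps=(None,None) exec_start@1 write@3
I1 mul r2: issue@2 deps=(None,None) exec_start@2 write@3
I2 add r4: issue@3 deps=(None,None) exec_start@3 write@5
I3 add r3: issue@4 deps=(None,None) exec_start@4 write@7
I4 add r4: issue@5 deps=(2,1) exec_start@5 write@8
I5 mul r1: issue@6 deps=(3,3) exec_start@7 write@10
I6 mul r4: issue@7 deps=(3,5) exec_start@10 write@13

Answer: 3 3 5 7 8 10 13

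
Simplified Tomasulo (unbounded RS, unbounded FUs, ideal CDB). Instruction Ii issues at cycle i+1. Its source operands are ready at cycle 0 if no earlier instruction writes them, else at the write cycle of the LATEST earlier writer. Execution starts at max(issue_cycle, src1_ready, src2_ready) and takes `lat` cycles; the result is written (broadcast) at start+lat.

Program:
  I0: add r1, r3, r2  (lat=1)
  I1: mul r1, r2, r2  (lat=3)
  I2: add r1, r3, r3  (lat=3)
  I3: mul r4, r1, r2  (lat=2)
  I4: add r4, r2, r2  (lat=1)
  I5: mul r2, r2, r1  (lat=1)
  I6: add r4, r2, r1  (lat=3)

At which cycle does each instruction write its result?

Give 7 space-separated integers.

Answer: 2 5 6 8 6 7 10

Derivation:
I0 add r1: issue@1 deps=(None,None) exec_start@1 write@2
I1 mul r1: issue@2 deps=(None,None) exec_start@2 write@5
I2 add r1: issue@3 deps=(None,None) exec_start@3 write@6
I3 mul r4: issue@4 deps=(2,None) exec_start@6 write@8
I4 add r4: issue@5 deps=(None,None) exec_start@5 write@6
I5 mul r2: issue@6 deps=(None,2) exec_start@6 write@7
I6 add r4: issue@7 deps=(5,2) exec_start@7 write@10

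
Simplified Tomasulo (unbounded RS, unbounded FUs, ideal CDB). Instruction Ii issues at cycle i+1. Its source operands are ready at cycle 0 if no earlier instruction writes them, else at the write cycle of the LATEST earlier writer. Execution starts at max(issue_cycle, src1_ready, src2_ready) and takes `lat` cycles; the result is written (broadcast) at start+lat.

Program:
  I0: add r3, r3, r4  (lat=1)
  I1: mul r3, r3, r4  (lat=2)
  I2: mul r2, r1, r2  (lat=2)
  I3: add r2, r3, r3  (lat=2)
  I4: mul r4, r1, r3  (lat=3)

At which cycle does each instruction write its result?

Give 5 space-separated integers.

I0 add r3: issue@1 deps=(None,None) exec_start@1 write@2
I1 mul r3: issue@2 deps=(0,None) exec_start@2 write@4
I2 mul r2: issue@3 deps=(None,None) exec_start@3 write@5
I3 add r2: issue@4 deps=(1,1) exec_start@4 write@6
I4 mul r4: issue@5 deps=(None,1) exec_start@5 write@8

Answer: 2 4 5 6 8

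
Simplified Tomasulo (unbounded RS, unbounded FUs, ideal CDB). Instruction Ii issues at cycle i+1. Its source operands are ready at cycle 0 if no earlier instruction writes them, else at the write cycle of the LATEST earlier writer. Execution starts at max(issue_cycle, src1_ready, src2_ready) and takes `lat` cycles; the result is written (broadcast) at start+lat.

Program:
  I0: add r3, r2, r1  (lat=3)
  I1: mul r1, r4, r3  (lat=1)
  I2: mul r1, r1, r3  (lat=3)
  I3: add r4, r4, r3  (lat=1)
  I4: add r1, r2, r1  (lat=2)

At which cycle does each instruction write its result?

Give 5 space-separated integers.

Answer: 4 5 8 5 10

Derivation:
I0 add r3: issue@1 deps=(None,None) exec_start@1 write@4
I1 mul r1: issue@2 deps=(None,0) exec_start@4 write@5
I2 mul r1: issue@3 deps=(1,0) exec_start@5 write@8
I3 add r4: issue@4 deps=(None,0) exec_start@4 write@5
I4 add r1: issue@5 deps=(None,2) exec_start@8 write@10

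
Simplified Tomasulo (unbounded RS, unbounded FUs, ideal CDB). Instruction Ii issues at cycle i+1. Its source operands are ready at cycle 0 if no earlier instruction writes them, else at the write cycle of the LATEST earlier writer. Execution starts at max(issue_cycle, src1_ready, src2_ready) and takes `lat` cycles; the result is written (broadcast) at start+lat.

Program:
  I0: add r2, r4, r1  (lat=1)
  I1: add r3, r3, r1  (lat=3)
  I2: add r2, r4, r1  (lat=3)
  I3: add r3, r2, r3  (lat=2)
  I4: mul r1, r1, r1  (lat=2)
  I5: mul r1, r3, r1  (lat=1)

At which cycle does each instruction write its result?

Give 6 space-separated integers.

I0 add r2: issue@1 deps=(None,None) exec_start@1 write@2
I1 add r3: issue@2 deps=(None,None) exec_start@2 write@5
I2 add r2: issue@3 deps=(None,None) exec_start@3 write@6
I3 add r3: issue@4 deps=(2,1) exec_start@6 write@8
I4 mul r1: issue@5 deps=(None,None) exec_start@5 write@7
I5 mul r1: issue@6 deps=(3,4) exec_start@8 write@9

Answer: 2 5 6 8 7 9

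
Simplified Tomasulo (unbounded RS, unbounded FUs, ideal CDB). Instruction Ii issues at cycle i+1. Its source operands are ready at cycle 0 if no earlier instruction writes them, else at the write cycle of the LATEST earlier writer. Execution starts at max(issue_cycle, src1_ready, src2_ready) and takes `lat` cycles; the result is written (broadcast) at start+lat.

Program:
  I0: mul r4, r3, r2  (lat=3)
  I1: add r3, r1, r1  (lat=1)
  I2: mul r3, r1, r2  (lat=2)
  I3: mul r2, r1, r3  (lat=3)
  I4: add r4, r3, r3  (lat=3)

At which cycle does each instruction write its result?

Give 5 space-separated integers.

Answer: 4 3 5 8 8

Derivation:
I0 mul r4: issue@1 deps=(None,None) exec_start@1 write@4
I1 add r3: issue@2 deps=(None,None) exec_start@2 write@3
I2 mul r3: issue@3 deps=(None,None) exec_start@3 write@5
I3 mul r2: issue@4 deps=(None,2) exec_start@5 write@8
I4 add r4: issue@5 deps=(2,2) exec_start@5 write@8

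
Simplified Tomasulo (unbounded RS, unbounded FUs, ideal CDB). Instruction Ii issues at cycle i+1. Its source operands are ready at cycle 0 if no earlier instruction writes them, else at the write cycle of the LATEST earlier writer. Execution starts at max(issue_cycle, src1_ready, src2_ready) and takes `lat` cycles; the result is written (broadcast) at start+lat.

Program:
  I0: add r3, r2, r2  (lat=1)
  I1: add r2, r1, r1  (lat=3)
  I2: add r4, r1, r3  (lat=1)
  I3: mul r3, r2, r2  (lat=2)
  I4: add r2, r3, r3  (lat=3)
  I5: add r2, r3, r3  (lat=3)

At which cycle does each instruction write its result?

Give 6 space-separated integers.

I0 add r3: issue@1 deps=(None,None) exec_start@1 write@2
I1 add r2: issue@2 deps=(None,None) exec_start@2 write@5
I2 add r4: issue@3 deps=(None,0) exec_start@3 write@4
I3 mul r3: issue@4 deps=(1,1) exec_start@5 write@7
I4 add r2: issue@5 deps=(3,3) exec_start@7 write@10
I5 add r2: issue@6 deps=(3,3) exec_start@7 write@10

Answer: 2 5 4 7 10 10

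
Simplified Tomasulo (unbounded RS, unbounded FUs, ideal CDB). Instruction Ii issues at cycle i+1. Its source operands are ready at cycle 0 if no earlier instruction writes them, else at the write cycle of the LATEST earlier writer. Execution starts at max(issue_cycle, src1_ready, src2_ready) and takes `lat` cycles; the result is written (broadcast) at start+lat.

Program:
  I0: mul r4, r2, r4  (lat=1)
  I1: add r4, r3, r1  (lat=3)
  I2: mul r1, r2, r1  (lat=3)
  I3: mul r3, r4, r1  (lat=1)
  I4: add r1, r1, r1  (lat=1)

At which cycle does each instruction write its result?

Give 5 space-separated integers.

Answer: 2 5 6 7 7

Derivation:
I0 mul r4: issue@1 deps=(None,None) exec_start@1 write@2
I1 add r4: issue@2 deps=(None,None) exec_start@2 write@5
I2 mul r1: issue@3 deps=(None,None) exec_start@3 write@6
I3 mul r3: issue@4 deps=(1,2) exec_start@6 write@7
I4 add r1: issue@5 deps=(2,2) exec_start@6 write@7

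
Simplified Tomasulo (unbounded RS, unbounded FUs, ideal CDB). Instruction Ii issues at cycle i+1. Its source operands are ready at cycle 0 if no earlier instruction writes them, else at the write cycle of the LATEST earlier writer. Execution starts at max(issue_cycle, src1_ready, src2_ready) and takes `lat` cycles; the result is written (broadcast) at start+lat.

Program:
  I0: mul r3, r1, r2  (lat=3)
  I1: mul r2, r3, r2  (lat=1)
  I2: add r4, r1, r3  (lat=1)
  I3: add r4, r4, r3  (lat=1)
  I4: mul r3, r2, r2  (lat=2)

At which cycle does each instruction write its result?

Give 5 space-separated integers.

Answer: 4 5 5 6 7

Derivation:
I0 mul r3: issue@1 deps=(None,None) exec_start@1 write@4
I1 mul r2: issue@2 deps=(0,None) exec_start@4 write@5
I2 add r4: issue@3 deps=(None,0) exec_start@4 write@5
I3 add r4: issue@4 deps=(2,0) exec_start@5 write@6
I4 mul r3: issue@5 deps=(1,1) exec_start@5 write@7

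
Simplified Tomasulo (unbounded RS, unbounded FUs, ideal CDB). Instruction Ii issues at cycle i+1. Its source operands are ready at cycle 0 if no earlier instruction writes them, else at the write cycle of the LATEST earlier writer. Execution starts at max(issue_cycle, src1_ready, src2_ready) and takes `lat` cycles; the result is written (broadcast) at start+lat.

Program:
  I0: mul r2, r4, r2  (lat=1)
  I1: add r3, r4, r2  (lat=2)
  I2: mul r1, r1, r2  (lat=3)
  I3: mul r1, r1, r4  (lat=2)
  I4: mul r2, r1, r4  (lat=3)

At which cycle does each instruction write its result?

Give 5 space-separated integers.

I0 mul r2: issue@1 deps=(None,None) exec_start@1 write@2
I1 add r3: issue@2 deps=(None,0) exec_start@2 write@4
I2 mul r1: issue@3 deps=(None,0) exec_start@3 write@6
I3 mul r1: issue@4 deps=(2,None) exec_start@6 write@8
I4 mul r2: issue@5 deps=(3,None) exec_start@8 write@11

Answer: 2 4 6 8 11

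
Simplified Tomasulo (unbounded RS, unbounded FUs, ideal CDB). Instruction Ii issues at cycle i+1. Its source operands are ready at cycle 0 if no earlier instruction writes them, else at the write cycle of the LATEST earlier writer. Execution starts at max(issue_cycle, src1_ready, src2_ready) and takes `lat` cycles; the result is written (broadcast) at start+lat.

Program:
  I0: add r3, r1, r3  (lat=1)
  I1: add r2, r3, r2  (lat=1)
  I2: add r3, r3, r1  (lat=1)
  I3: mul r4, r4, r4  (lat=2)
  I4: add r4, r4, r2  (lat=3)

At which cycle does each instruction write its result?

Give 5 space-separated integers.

Answer: 2 3 4 6 9

Derivation:
I0 add r3: issue@1 deps=(None,None) exec_start@1 write@2
I1 add r2: issue@2 deps=(0,None) exec_start@2 write@3
I2 add r3: issue@3 deps=(0,None) exec_start@3 write@4
I3 mul r4: issue@4 deps=(None,None) exec_start@4 write@6
I4 add r4: issue@5 deps=(3,1) exec_start@6 write@9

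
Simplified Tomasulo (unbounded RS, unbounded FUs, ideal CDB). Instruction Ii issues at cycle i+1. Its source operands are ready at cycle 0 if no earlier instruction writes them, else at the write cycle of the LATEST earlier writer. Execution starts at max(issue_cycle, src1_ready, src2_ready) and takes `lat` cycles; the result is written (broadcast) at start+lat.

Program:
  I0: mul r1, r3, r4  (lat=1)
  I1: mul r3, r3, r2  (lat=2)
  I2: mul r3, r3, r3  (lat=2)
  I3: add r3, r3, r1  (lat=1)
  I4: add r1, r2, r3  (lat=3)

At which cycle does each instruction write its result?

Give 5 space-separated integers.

I0 mul r1: issue@1 deps=(None,None) exec_start@1 write@2
I1 mul r3: issue@2 deps=(None,None) exec_start@2 write@4
I2 mul r3: issue@3 deps=(1,1) exec_start@4 write@6
I3 add r3: issue@4 deps=(2,0) exec_start@6 write@7
I4 add r1: issue@5 deps=(None,3) exec_start@7 write@10

Answer: 2 4 6 7 10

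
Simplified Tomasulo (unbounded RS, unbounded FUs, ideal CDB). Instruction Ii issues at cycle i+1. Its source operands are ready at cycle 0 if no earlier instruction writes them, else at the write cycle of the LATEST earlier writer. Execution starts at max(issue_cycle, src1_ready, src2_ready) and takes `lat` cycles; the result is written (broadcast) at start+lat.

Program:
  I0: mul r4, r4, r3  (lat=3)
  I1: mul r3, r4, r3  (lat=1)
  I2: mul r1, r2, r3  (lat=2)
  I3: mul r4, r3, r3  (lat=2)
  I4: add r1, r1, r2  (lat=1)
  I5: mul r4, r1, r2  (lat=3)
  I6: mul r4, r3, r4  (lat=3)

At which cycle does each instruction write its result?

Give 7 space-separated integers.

Answer: 4 5 7 7 8 11 14

Derivation:
I0 mul r4: issue@1 deps=(None,None) exec_start@1 write@4
I1 mul r3: issue@2 deps=(0,None) exec_start@4 write@5
I2 mul r1: issue@3 deps=(None,1) exec_start@5 write@7
I3 mul r4: issue@4 deps=(1,1) exec_start@5 write@7
I4 add r1: issue@5 deps=(2,None) exec_start@7 write@8
I5 mul r4: issue@6 deps=(4,None) exec_start@8 write@11
I6 mul r4: issue@7 deps=(1,5) exec_start@11 write@14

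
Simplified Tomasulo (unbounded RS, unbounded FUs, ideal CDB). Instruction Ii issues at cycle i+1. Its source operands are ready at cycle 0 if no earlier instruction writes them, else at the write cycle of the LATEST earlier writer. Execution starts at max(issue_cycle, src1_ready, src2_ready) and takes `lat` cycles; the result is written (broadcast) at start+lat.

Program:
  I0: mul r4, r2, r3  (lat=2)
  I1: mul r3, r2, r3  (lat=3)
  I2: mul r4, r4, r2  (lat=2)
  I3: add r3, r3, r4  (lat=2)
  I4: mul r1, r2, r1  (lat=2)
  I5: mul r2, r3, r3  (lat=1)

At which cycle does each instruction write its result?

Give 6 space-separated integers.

Answer: 3 5 5 7 7 8

Derivation:
I0 mul r4: issue@1 deps=(None,None) exec_start@1 write@3
I1 mul r3: issue@2 deps=(None,None) exec_start@2 write@5
I2 mul r4: issue@3 deps=(0,None) exec_start@3 write@5
I3 add r3: issue@4 deps=(1,2) exec_start@5 write@7
I4 mul r1: issue@5 deps=(None,None) exec_start@5 write@7
I5 mul r2: issue@6 deps=(3,3) exec_start@7 write@8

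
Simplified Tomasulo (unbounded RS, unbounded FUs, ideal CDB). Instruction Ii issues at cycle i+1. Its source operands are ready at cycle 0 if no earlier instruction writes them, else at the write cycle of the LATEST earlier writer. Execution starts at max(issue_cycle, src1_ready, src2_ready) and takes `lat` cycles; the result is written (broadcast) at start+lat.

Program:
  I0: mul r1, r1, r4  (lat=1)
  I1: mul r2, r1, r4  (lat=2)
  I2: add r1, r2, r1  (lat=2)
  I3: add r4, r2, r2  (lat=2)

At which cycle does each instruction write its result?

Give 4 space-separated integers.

Answer: 2 4 6 6

Derivation:
I0 mul r1: issue@1 deps=(None,None) exec_start@1 write@2
I1 mul r2: issue@2 deps=(0,None) exec_start@2 write@4
I2 add r1: issue@3 deps=(1,0) exec_start@4 write@6
I3 add r4: issue@4 deps=(1,1) exec_start@4 write@6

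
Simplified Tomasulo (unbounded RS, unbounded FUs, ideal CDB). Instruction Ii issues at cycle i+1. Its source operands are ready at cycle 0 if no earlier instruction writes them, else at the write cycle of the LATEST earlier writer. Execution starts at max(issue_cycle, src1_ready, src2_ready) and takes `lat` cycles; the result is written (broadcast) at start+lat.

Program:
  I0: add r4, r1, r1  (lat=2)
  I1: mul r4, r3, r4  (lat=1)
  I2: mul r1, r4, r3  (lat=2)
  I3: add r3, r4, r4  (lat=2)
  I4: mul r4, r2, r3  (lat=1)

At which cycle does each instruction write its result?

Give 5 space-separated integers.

I0 add r4: issue@1 deps=(None,None) exec_start@1 write@3
I1 mul r4: issue@2 deps=(None,0) exec_start@3 write@4
I2 mul r1: issue@3 deps=(1,None) exec_start@4 write@6
I3 add r3: issue@4 deps=(1,1) exec_start@4 write@6
I4 mul r4: issue@5 deps=(None,3) exec_start@6 write@7

Answer: 3 4 6 6 7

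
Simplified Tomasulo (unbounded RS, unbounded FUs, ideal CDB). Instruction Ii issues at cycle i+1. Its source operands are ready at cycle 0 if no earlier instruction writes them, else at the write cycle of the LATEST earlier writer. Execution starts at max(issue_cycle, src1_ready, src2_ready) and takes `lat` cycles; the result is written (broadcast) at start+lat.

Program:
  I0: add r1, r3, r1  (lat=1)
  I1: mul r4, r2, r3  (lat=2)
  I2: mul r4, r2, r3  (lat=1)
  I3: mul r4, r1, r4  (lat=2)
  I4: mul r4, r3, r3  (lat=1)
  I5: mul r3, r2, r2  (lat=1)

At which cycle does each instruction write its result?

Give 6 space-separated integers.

Answer: 2 4 4 6 6 7

Derivation:
I0 add r1: issue@1 deps=(None,None) exec_start@1 write@2
I1 mul r4: issue@2 deps=(None,None) exec_start@2 write@4
I2 mul r4: issue@3 deps=(None,None) exec_start@3 write@4
I3 mul r4: issue@4 deps=(0,2) exec_start@4 write@6
I4 mul r4: issue@5 deps=(None,None) exec_start@5 write@6
I5 mul r3: issue@6 deps=(None,None) exec_start@6 write@7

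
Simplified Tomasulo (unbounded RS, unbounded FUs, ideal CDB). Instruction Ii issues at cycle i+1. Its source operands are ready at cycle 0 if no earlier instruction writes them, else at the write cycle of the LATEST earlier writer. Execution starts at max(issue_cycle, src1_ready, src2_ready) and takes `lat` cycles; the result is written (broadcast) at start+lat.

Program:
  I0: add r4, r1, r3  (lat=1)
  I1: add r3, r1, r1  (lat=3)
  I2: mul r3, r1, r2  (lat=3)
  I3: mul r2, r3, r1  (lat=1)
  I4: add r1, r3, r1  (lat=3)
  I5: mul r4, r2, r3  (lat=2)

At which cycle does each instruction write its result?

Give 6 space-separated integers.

I0 add r4: issue@1 deps=(None,None) exec_start@1 write@2
I1 add r3: issue@2 deps=(None,None) exec_start@2 write@5
I2 mul r3: issue@3 deps=(None,None) exec_start@3 write@6
I3 mul r2: issue@4 deps=(2,None) exec_start@6 write@7
I4 add r1: issue@5 deps=(2,None) exec_start@6 write@9
I5 mul r4: issue@6 deps=(3,2) exec_start@7 write@9

Answer: 2 5 6 7 9 9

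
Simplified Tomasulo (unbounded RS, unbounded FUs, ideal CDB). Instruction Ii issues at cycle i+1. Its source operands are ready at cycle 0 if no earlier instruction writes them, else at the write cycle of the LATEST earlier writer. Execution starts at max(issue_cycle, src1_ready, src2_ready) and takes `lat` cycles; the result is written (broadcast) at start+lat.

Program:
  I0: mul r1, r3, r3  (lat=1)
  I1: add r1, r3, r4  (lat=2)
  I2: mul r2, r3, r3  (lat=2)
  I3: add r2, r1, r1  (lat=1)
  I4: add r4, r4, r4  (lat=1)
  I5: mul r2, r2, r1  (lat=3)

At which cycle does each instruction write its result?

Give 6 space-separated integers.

I0 mul r1: issue@1 deps=(None,None) exec_start@1 write@2
I1 add r1: issue@2 deps=(None,None) exec_start@2 write@4
I2 mul r2: issue@3 deps=(None,None) exec_start@3 write@5
I3 add r2: issue@4 deps=(1,1) exec_start@4 write@5
I4 add r4: issue@5 deps=(None,None) exec_start@5 write@6
I5 mul r2: issue@6 deps=(3,1) exec_start@6 write@9

Answer: 2 4 5 5 6 9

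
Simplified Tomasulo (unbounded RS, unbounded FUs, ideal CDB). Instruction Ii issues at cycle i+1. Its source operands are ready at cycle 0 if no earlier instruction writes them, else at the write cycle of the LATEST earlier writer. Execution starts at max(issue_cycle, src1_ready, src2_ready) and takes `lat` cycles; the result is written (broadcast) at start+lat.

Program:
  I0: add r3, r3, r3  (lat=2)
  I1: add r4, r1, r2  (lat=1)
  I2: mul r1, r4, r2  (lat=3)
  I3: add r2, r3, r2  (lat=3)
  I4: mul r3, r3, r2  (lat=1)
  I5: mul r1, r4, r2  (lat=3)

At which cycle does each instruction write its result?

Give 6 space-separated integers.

I0 add r3: issue@1 deps=(None,None) exec_start@1 write@3
I1 add r4: issue@2 deps=(None,None) exec_start@2 write@3
I2 mul r1: issue@3 deps=(1,None) exec_start@3 write@6
I3 add r2: issue@4 deps=(0,None) exec_start@4 write@7
I4 mul r3: issue@5 deps=(0,3) exec_start@7 write@8
I5 mul r1: issue@6 deps=(1,3) exec_start@7 write@10

Answer: 3 3 6 7 8 10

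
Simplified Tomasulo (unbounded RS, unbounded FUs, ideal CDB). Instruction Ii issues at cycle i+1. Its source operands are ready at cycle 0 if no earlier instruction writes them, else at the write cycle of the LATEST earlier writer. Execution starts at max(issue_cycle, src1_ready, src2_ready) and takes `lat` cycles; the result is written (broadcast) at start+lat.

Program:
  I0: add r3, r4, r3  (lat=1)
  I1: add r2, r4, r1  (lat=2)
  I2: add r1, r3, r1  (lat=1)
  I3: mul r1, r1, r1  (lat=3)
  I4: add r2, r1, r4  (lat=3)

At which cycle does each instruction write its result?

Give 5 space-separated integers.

I0 add r3: issue@1 deps=(None,None) exec_start@1 write@2
I1 add r2: issue@2 deps=(None,None) exec_start@2 write@4
I2 add r1: issue@3 deps=(0,None) exec_start@3 write@4
I3 mul r1: issue@4 deps=(2,2) exec_start@4 write@7
I4 add r2: issue@5 deps=(3,None) exec_start@7 write@10

Answer: 2 4 4 7 10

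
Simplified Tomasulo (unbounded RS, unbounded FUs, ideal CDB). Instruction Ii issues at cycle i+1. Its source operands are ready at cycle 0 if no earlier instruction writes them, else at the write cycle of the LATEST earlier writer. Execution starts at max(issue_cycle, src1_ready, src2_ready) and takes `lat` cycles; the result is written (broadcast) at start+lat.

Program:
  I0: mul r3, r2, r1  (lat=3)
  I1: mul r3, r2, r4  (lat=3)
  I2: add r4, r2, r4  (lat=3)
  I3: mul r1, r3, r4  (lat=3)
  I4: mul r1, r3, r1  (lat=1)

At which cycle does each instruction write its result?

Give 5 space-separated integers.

I0 mul r3: issue@1 deps=(None,None) exec_start@1 write@4
I1 mul r3: issue@2 deps=(None,None) exec_start@2 write@5
I2 add r4: issue@3 deps=(None,None) exec_start@3 write@6
I3 mul r1: issue@4 deps=(1,2) exec_start@6 write@9
I4 mul r1: issue@5 deps=(1,3) exec_start@9 write@10

Answer: 4 5 6 9 10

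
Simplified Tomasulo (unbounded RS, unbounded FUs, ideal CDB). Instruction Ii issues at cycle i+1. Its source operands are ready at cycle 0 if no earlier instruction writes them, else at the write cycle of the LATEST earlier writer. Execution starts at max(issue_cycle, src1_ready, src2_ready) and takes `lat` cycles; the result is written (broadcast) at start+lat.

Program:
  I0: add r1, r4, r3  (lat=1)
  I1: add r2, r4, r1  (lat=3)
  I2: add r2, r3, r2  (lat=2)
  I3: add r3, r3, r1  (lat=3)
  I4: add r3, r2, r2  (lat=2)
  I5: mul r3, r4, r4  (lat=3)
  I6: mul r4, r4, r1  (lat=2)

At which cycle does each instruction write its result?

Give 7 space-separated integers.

Answer: 2 5 7 7 9 9 9

Derivation:
I0 add r1: issue@1 deps=(None,None) exec_start@1 write@2
I1 add r2: issue@2 deps=(None,0) exec_start@2 write@5
I2 add r2: issue@3 deps=(None,1) exec_start@5 write@7
I3 add r3: issue@4 deps=(None,0) exec_start@4 write@7
I4 add r3: issue@5 deps=(2,2) exec_start@7 write@9
I5 mul r3: issue@6 deps=(None,None) exec_start@6 write@9
I6 mul r4: issue@7 deps=(None,0) exec_start@7 write@9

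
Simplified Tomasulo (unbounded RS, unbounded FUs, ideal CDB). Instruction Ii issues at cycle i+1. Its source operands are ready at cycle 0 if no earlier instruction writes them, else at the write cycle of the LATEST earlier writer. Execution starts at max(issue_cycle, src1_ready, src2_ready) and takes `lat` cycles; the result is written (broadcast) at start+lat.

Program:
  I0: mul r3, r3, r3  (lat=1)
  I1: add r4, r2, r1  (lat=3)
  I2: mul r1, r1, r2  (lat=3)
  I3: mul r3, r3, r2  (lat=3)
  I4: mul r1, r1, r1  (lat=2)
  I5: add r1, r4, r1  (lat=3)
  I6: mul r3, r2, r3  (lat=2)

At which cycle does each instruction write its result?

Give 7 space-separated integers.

I0 mul r3: issue@1 deps=(None,None) exec_start@1 write@2
I1 add r4: issue@2 deps=(None,None) exec_start@2 write@5
I2 mul r1: issue@3 deps=(None,None) exec_start@3 write@6
I3 mul r3: issue@4 deps=(0,None) exec_start@4 write@7
I4 mul r1: issue@5 deps=(2,2) exec_start@6 write@8
I5 add r1: issue@6 deps=(1,4) exec_start@8 write@11
I6 mul r3: issue@7 deps=(None,3) exec_start@7 write@9

Answer: 2 5 6 7 8 11 9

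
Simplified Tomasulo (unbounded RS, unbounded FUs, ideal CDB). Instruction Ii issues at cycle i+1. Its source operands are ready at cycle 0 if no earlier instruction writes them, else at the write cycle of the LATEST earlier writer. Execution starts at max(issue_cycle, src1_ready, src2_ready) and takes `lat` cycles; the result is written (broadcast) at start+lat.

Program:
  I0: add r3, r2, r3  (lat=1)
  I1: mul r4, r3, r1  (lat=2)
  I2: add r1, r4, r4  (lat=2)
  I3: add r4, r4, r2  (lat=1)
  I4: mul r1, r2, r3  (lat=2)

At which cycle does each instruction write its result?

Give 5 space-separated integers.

I0 add r3: issue@1 deps=(None,None) exec_start@1 write@2
I1 mul r4: issue@2 deps=(0,None) exec_start@2 write@4
I2 add r1: issue@3 deps=(1,1) exec_start@4 write@6
I3 add r4: issue@4 deps=(1,None) exec_start@4 write@5
I4 mul r1: issue@5 deps=(None,0) exec_start@5 write@7

Answer: 2 4 6 5 7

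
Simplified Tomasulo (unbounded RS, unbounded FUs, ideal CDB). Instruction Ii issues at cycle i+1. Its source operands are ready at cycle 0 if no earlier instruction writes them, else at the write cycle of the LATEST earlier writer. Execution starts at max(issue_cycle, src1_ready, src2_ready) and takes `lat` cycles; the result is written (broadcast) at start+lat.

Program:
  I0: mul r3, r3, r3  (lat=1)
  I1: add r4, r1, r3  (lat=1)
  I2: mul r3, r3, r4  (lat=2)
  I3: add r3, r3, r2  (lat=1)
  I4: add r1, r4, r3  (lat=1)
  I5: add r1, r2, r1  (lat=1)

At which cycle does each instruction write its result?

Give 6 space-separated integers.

I0 mul r3: issue@1 deps=(None,None) exec_start@1 write@2
I1 add r4: issue@2 deps=(None,0) exec_start@2 write@3
I2 mul r3: issue@3 deps=(0,1) exec_start@3 write@5
I3 add r3: issue@4 deps=(2,None) exec_start@5 write@6
I4 add r1: issue@5 deps=(1,3) exec_start@6 write@7
I5 add r1: issue@6 deps=(None,4) exec_start@7 write@8

Answer: 2 3 5 6 7 8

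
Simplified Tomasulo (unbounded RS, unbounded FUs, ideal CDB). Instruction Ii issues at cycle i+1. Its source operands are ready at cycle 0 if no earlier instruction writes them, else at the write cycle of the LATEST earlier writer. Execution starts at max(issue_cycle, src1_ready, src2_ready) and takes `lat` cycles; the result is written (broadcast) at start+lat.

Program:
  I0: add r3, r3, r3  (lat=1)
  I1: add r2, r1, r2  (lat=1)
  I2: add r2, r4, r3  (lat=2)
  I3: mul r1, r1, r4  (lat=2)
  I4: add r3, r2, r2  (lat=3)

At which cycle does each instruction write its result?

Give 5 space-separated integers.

I0 add r3: issue@1 deps=(None,None) exec_start@1 write@2
I1 add r2: issue@2 deps=(None,None) exec_start@2 write@3
I2 add r2: issue@3 deps=(None,0) exec_start@3 write@5
I3 mul r1: issue@4 deps=(None,None) exec_start@4 write@6
I4 add r3: issue@5 deps=(2,2) exec_start@5 write@8

Answer: 2 3 5 6 8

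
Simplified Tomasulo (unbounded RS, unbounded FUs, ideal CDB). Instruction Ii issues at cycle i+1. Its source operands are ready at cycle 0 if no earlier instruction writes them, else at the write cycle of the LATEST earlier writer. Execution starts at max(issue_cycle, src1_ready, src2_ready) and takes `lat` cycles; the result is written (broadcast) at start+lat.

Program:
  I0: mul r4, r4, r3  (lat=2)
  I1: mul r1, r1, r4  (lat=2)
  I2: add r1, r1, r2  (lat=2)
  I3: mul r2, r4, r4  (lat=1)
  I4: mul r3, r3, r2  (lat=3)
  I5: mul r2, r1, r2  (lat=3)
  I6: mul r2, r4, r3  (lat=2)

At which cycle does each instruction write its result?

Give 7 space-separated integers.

Answer: 3 5 7 5 8 10 10

Derivation:
I0 mul r4: issue@1 deps=(None,None) exec_start@1 write@3
I1 mul r1: issue@2 deps=(None,0) exec_start@3 write@5
I2 add r1: issue@3 deps=(1,None) exec_start@5 write@7
I3 mul r2: issue@4 deps=(0,0) exec_start@4 write@5
I4 mul r3: issue@5 deps=(None,3) exec_start@5 write@8
I5 mul r2: issue@6 deps=(2,3) exec_start@7 write@10
I6 mul r2: issue@7 deps=(0,4) exec_start@8 write@10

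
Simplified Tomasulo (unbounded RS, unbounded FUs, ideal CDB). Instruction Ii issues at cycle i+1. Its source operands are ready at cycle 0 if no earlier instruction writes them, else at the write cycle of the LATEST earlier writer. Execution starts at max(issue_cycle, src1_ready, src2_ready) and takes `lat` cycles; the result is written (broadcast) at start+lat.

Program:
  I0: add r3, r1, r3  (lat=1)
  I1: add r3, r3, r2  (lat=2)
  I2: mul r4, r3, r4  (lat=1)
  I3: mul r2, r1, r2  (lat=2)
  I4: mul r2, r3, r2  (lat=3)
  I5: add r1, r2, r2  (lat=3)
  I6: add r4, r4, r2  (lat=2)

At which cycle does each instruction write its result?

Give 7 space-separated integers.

Answer: 2 4 5 6 9 12 11

Derivation:
I0 add r3: issue@1 deps=(None,None) exec_start@1 write@2
I1 add r3: issue@2 deps=(0,None) exec_start@2 write@4
I2 mul r4: issue@3 deps=(1,None) exec_start@4 write@5
I3 mul r2: issue@4 deps=(None,None) exec_start@4 write@6
I4 mul r2: issue@5 deps=(1,3) exec_start@6 write@9
I5 add r1: issue@6 deps=(4,4) exec_start@9 write@12
I6 add r4: issue@7 deps=(2,4) exec_start@9 write@11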